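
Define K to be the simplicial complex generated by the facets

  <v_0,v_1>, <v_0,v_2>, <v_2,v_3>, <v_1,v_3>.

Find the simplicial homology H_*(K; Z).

H_0 ≅ Z,  H_1 ≅ Z.

We work with the vertex ordering v_0 < v_1 < v_2 < v_3. The simplices of K, each written with vertices in increasing order, are:

  0-simplices (4): [v_0], [v_1], [v_2], [v_3]
  1-simplices (4): [v_0,v_1], [v_0,v_2], [v_1,v_3], [v_2,v_3]

giving chain groups C_0 ≅ Z^4, C_1 ≅ Z^4.

The boundary map ∂_1: C_1 → C_0 maps an edge to its endpoints' difference, ∂[p,q] = q − p. For instance
  ∂[v_1,v_3] = [v_3] − [v_1].
The resulting 4×4 matrix has rank 3, and its Smith normal form has invariant factors (1,1,1).

Reading off H_k = ker ∂_k / im ∂_{k+1}:

  H_0: rank C_0 − rank ∂_1 = 4 − 3 = 1, and the invariant factors of ∂_1 are all 1, so H_0 = Z.
  H_1: rank ker ∂_1 − rank ∂_2 = (4 − 3) − 0 = 1, and there is no ∂_2, so H_1 = Z.

As a check, the Euler characteristic is 4 − 4 = 0, which agrees with 1 − 1 = 0.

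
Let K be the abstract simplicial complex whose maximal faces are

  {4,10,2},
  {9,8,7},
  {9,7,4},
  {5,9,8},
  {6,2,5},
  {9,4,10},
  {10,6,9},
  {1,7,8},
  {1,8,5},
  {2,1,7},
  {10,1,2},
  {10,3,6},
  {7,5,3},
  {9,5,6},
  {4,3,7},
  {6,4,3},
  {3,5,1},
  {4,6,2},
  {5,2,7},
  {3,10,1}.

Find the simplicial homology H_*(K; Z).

H_0 ≅ Z,  H_1 ≅ Z ⊕ Z/2Z,  H_2 = 0.

Take the total order 1 < 2 < 3 < 4 < 5 < 6 < 7 < 8 < 9 < 10 on the vertex set. Then K (dimension 2) consists of the simplices:

  0-simplices (10): [1], [2], [3], [4], [5], [6], [7], [8], [9], [10]
  1-simplices (30): (30 of them)
  2-simplices (20): (20 of them)

Hence C_0 ≅ Z^10, C_1 ≅ Z^30, C_2 ≅ Z^20.

Boundary ∂_1: C_1 → C_0 maps an edge to its endpoints' difference, ∂[p,q] = q − p. For instance
  ∂[3,5] = [5] − [3].
This gives a 10×30 integer matrix of rank 9; reducing to Smith normal form yields diagonal entries (1,1,1,1,1,1,1,1,1).

∂_2: C_2 → C_1 acts by ∂[p,q,r] = [q,r] − [p,r] + [p,q]. For instance
  ∂[1,7,8] = [7,8] − [1,8] + [1,7],
  ∂[4,7,9] = [7,9] − [4,9] + [4,7].
The 30×20 boundary matrix has rank 20 and Smith normal form diag(1,1,1,1,1,1,1,1,1,1,1,1,1,1,1,1,1,1,1,2).

Computing H_k = (kernel of ∂_k) / (image of ∂_{k+1}):

  H_0: rank C_0 − rank ∂_1 = 10 − 9 = 1, and the invariant factors of ∂_1 are all 1, so H_0 = Z.
  H_1: rank ker ∂_1 − rank ∂_2 = (30 − 9) − 20 = 1, and ∂_2 has invariant factor 2 > 1, so H_1 = Z ⊕ Z/2Z.
  H_2: rank ker ∂_2 − rank ∂_3 = (20 − 20) − 0 = 0, and there is no ∂_3, so H_2 = 0.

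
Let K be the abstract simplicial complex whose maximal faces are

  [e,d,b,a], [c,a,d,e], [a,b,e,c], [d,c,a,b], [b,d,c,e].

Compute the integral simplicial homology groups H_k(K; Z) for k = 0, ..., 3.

H_0 = Z,  H_1 = 0,  H_2 = 0,  H_3 = Z.

We work with the vertex ordering a < b < c < d < e. The simplices of K, each written with vertices in increasing order, are:

  0-simplices (5): a, b, c, d, e
  1-simplices (10): ab, ac, ad, ae, bc, bd, be, cd, ce, de
  2-simplices (10): abc, abd, abe, acd, ace, ade, bcd, bce, bde, cde
  3-simplices (5): abcd, abce, abde, acde, bcde

so the chain groups are C_0 ≅ Z^5, C_1 ≅ Z^10, C_2 ≅ Z^10, C_3 ≅ Z^5.

∂_1: C_1 → C_0 maps an edge to its endpoints' difference, ∂[p,q] = q − p.
The resulting 5×10 matrix has rank 4, and its Smith normal form has invariant factors (1,1,1,1).

∂_2: C_2 → C_1 sends each 2-simplex [p,q,r] to [q,r] − [p,r] + [p,q]. For instance
  ∂ade = de − ae + ad,
  ∂acd = cd − ad + ac.
As a 10×10 matrix over Z this has rank 6, with invariant factors (1,1,1,1,1,1).

The boundary map ∂_3: C_3 → C_2 sends each 3-simplex σ to the alternating sum Σ_i (−1)^i (σ with its i-th vertex removed). For instance
  ∂bcde = cde − bde + bce − bcd,
  ∂abde = bde − ade + abe − abd.
The resulting 10×5 matrix has rank 4, and its Smith normal form has invariant factors (1,1,1,1).

Computing H_k = (kernel of ∂_k) / (image of ∂_{k+1}):

  H_0: rank C_0 − rank ∂_1 = 5 − 4 = 1, and the invariant factors of ∂_1 are all 1, so H_0 ≅ Z.
  H_1: rank ker ∂_1 − rank ∂_2 = (10 − 4) − 6 = 0, and the invariant factors of ∂_2 are all 1, so H_1 ≅ 0.
  H_2: rank ker ∂_2 − rank ∂_3 = (10 − 6) − 4 = 0, and the invariant factors of ∂_3 are all 1, so H_2 ≅ 0.
  H_3: rank ker ∂_3 − rank ∂_4 = (5 − 4) − 0 = 1, and there is no ∂_4, so H_3 ≅ Z.

As a check, the Euler characteristic is 5 − 10 + 10 − 5 = 0, which agrees with 1 − 0 + 0 − 1 = 0.
(K is a triangulation of the 3-sphere S^3.)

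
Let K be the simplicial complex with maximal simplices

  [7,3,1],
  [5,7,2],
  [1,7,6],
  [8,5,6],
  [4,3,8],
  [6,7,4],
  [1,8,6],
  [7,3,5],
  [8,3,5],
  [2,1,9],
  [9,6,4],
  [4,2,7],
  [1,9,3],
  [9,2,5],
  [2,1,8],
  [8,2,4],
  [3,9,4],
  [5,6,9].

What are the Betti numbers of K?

We work with the vertex ordering 1 < 2 < 3 < 4 < 5 < 6 < 7 < 8 < 9. The simplices of K, each written with vertices in increasing order, are:

  0-simplices (9): [1], [2], [3], [4], [5], [6], [7], [8], [9]
  1-simplices (27): (27 of them)
  2-simplices (18): [1,2,8], [1,2,9], [1,3,7], [1,3,9], [1,6,7], [1,6,8], [2,4,7], [2,4,8], [2,5,7], [2,5,9], [3,4,8], [3,4,9], [3,5,7], [3,5,8], [4,6,7], [4,6,9], [5,6,8], [5,6,9]

Hence C_0 ≅ Z^9, C_1 ≅ Z^27, C_2 ≅ Z^18.

∂_1: C_1 → C_0 maps an edge to its endpoints' difference, ∂[p,q] = q − p.
As a 9×27 matrix over Z this has rank 8, with invariant factors (1,1,1,1,1,1,1,1).

Boundary ∂_2: C_2 → C_1 acts by ∂[p,q,r] = [q,r] − [p,r] + [p,q]. For instance
  ∂[1,3,9] = [3,9] − [1,9] + [1,3],
  ∂[1,3,7] = [3,7] − [1,7] + [1,3].
As a 27×18 matrix over Z this has rank 17, with invariant factors (1,1,1,1,1,1,1,1,1,1,1,1,1,1,1,1,1).

Now H_k = ker ∂_k / im ∂_{k+1}, so:

  H_0: rank C_0 − rank ∂_1 = 9 − 8 = 1, and the invariant factors of ∂_1 are all 1, so H_0 ≅ Z.
  H_1: rank ker ∂_1 − rank ∂_2 = (27 − 8) − 17 = 2, and the invariant factors of ∂_2 are all 1, so H_1 ≅ Z^2.
  H_2: rank ker ∂_2 − rank ∂_3 = (18 − 17) − 0 = 1, and there is no ∂_3, so H_2 ≅ Z.

Hence the Betti numbers are b_0 = 1, b_1 = 2, b_2 = 1.

b_0 = 1, b_1 = 2, b_2 = 1.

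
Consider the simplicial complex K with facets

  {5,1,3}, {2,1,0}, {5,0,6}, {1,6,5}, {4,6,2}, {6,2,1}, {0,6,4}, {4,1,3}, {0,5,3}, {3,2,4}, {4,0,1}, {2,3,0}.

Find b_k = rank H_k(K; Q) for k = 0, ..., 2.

K has 7 vertices, 18 edges, 12 triangles.
rank ∂_0 = 0, rank ∂_1 = 6 ⇒ b_0 = 7 − 0 − 6 = 1; all invariant factors of ∂_1 are 1 so no torsion. So H_0 = Z.
rank ∂_1 = 6, rank ∂_2 = 12 ⇒ b_1 = 18 − 6 − 12 = 0; ∂_2 has invariant factor(s) [2] giving torsion. So H_1 = Z/2.
rank ∂_2 = 12, rank ∂_3 = 0 ⇒ b_2 = 12 − 12 − 0 = 0. So H_2 = 0.

b_0 = 1, b_1 = 0, b_2 = 0.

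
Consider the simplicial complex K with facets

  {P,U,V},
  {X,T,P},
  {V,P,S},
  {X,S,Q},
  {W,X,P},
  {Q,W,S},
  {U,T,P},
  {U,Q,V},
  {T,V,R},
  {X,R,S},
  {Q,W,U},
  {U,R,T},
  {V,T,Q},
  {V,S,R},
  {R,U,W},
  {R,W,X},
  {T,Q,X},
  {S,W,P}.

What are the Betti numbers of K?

Fix the vertex order P < Q < R < S < T < U < V < W < X and write every simplex with vertices in increasing order. Then dim K = 2 and the simplices of K are:

  0-simplices (9): P, Q, R, S, T, U, V, W, X
  1-simplices (27): PS, PT, PU, PV, PW, PX, QS, QT, QU, QV, QW, QX, RS, RT, RU, RV, RW, RX, SV, SW, SX, TU, TV, TX, UV, UW, WX
  2-simplices (18): PSV, PSW, PTU, PTX, PUV, PWX, QSW, QSX, QTV, QTX, QUV, QUW, RSV, RSX, RTU, RTV, RUW, RWX

so the chain groups are C_0 ≅ Z^9, C_1 ≅ Z^27, C_2 ≅ Z^18.

The boundary map ∂_1: C_1 → C_0 maps an edge to its endpoints' difference, ∂[p,q] = q − p. For instance
  ∂PS = S − P.
As a 9×27 matrix over Z this has rank 8, with invariant factors (1,1,1,1,1,1,1,1).

∂_2: C_2 → C_1 acts by ∂[p,q,r] = [q,r] − [p,r] + [p,q]. For instance
  ∂RSX = SX − RX + RS,
  ∂PSW = SW − PW + PS.
As a 27×18 matrix over Z this has rank 18, with invariant factors (1,1,1,1,1,1,1,1,1,1,1,1,1,1,1,1,1,2).

Computing H_k = (kernel of ∂_k) / (image of ∂_{k+1}):

  H_0: rank C_0 − rank ∂_1 = 9 − 8 = 1, and the invariant factors of ∂_1 are all 1, so H_0 ≅ Z.
  H_1: rank ker ∂_1 − rank ∂_2 = (27 − 8) − 18 = 1, and ∂_2 has invariant factor 2 > 1, so H_1 ≅ Z ⊕ Z/2Z.
  H_2: rank ker ∂_2 − rank ∂_3 = (18 − 18) − 0 = 0, and there is no ∂_3, so H_2 ≅ 0.

Hence the Betti numbers are b_0 = 1, b_1 = 1, b_2 = 0.

b_0 = 1, b_1 = 1, b_2 = 0.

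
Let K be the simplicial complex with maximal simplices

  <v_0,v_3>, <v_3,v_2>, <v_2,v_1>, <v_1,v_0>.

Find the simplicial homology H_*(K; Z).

Take the total order v_0 < v_1 < v_2 < v_3 on the vertex set. Then K (dimension 1) consists of the simplices:

  0-simplices (4): [v_0], [v_1], [v_2], [v_3]
  1-simplices (4): [v_0,v_1], [v_0,v_3], [v_1,v_2], [v_2,v_3]

giving chain groups C_0 ≅ Z^4, C_1 ≅ Z^4.

∂_1: C_1 → C_0 sends each edge [p,q] (with p < q) to q − p. For instance
  ∂[v_0,v_3] = [v_3] − [v_0].
The 4×4 boundary matrix has rank 3 and Smith normal form diag(1,1,1).

Computing H_k = (kernel of ∂_k) / (image of ∂_{k+1}):

  H_0: rank C_0 − rank ∂_1 = 4 − 3 = 1, and the invariant factors of ∂_1 are all 1, so H_0 = Z.
  H_1: rank ker ∂_1 − rank ∂_2 = (4 − 3) − 0 = 1, and there is no ∂_2, so H_1 = Z.

H_0 ≅ Z,  H_1 ≅ Z.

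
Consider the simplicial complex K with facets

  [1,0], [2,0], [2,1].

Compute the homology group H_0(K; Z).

H_0 = Z.

Order the vertices as 0 < 1 < 2. Listing each simplex with vertices in this order, K has dimension 1 with simplices:

  0-simplices (3): [0], [1], [2]
  1-simplices (3): [0,1], [0,2], [1,2]

so the chain groups are C_0 ≅ Z^3, C_1 ≅ Z^3.

The boundary map ∂_1: C_1 → C_0 is given by ∂[p,q] = [q] − [p].
The 3×3 boundary matrix has rank 2 and Smith normal form diag(1,1).

Computing H_k = (kernel of ∂_k) / (image of ∂_{k+1}):

  H_0: rank C_0 − rank ∂_1 = 3 − 2 = 1, and the invariant factors of ∂_1 are all 1, so H_0 ≅ Z.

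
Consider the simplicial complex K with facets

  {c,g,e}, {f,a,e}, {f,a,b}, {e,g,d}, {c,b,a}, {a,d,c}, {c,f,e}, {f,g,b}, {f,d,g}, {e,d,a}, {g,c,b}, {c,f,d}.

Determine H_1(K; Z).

H_1 ≅ Z/2.

Take the total order a < b < c < d < e < f < g on the vertex set. Then K (dimension 2) consists of the simplices:

  0-simplices (7): a, b, c, d, e, f, g
  1-simplices (18): ab, ac, ad, ae, af, bc, bf, bg, cd, ce, cf, cg, de, df, dg, ef, eg, fg
  2-simplices (12): abc, abf, acd, ade, aef, bcg, bfg, cdf, cef, ceg, deg, dfg

so the chain groups are C_0 ≅ Z^7, C_1 ≅ Z^18, C_2 ≅ Z^12.

∂_1: C_1 → C_0 is given by ∂[p,q] = [q] − [p].
The 7×18 boundary matrix has rank 6 and Smith normal form diag(1,1,1,1,1,1).

∂_2: C_2 → C_1 sends each 2-simplex [p,q,r] to [q,r] − [p,r] + [p,q]. For instance
  ∂acd = cd − ad + ac,
  ∂bfg = fg − bg + bf.
The 18×12 boundary matrix has rank 12 and Smith normal form diag(1,1,1,1,1,1,1,1,1,1,1,2).

Computing H_k = (kernel of ∂_k) / (image of ∂_{k+1}):

  H_1: rank ker ∂_1 − rank ∂_2 = (18 − 6) − 12 = 0, and ∂_2 has invariant factor 2 > 1, so H_1 = Z/2.

(K is a triangulation of the real projective plane RP^2.)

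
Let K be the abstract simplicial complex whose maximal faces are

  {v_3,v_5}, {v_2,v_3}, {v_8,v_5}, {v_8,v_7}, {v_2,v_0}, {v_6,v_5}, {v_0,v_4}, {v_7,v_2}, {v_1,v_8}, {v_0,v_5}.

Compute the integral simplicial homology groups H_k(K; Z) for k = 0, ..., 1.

H_0 ≅ Z,  H_1 ≅ Z^2.

Fix the vertex order v_0 < v_1 < v_2 < v_3 < v_4 < v_5 < v_6 < v_7 < v_8 and write every simplex with vertices in increasing order. Then dim K = 1 and the simplices of K are:

  0-simplices (9): [v_0], [v_1], [v_2], [v_3], [v_4], [v_5], [v_6], [v_7], [v_8]
  1-simplices (10): [v_0,v_2], [v_0,v_4], [v_0,v_5], [v_1,v_8], [v_2,v_3], [v_2,v_7], [v_3,v_5], [v_5,v_6], [v_5,v_8], [v_7,v_8]

giving chain groups C_0 ≅ Z^9, C_1 ≅ Z^10.

∂_1: C_1 → C_0 is given by ∂[p,q] = [q] − [p]. For instance
  ∂[v_2,v_7] = [v_7] − [v_2].
The 9×10 boundary matrix has rank 8 and Smith normal form diag(1,1,1,1,1,1,1,1).

Computing H_k = (kernel of ∂_k) / (image of ∂_{k+1}):

  H_0: rank C_0 − rank ∂_1 = 9 − 8 = 1, and the invariant factors of ∂_1 are all 1, so H_0 ≅ Z.
  H_1: rank ker ∂_1 − rank ∂_2 = (10 − 8) − 0 = 2, and there is no ∂_2, so H_1 ≅ Z^2.

As a check, the Euler characteristic is 9 − 10 = -1, which agrees with 1 − 2 = -1.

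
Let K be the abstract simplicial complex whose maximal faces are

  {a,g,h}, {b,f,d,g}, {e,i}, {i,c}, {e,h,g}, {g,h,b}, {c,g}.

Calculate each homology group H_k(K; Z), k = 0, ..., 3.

H_0 ≅ Z,  H_1 ≅ Z,  H_2 = 0,  H_3 = 0.

Fix the vertex order a < b < c < d < e < f < g < h < i and write every simplex with vertices in increasing order. Then dim K = 3 and the simplices of K are:

  0-simplices (9): a, b, c, d, e, f, g, h, i
  1-simplices (15): ag, ah, bd, bf, bg, bh, cg, ci, df, dg, eg, eh, ei, fg, gh
  2-simplices (7): agh, bdf, bdg, bfg, bgh, dfg, egh
  3-simplices (1): bdfg

so the chain groups are C_0 ≅ Z^9, C_1 ≅ Z^15, C_2 ≅ Z^7, C_3 ≅ Z^1.

Boundary ∂_1: C_1 → C_0 sends each edge [p,q] (with p < q) to q − p. For instance
  ∂ag = g − a.
This gives a 9×15 integer matrix of rank 8; reducing to Smith normal form yields diagonal entries (1,1,1,1,1,1,1,1).

∂_2: C_2 → C_1 sends each 2-simplex [p,q,r] to [q,r] − [p,r] + [p,q]. For instance
  ∂bdf = df − bf + bd,
  ∂dfg = fg − dg + df.
The resulting 15×7 matrix has rank 6, and its Smith normal form has invariant factors (1,1,1,1,1,1).

Boundary ∂_3: C_3 → C_2 sends each 3-simplex σ to the alternating sum Σ_i (−1)^i (σ with its i-th vertex removed). For instance
  ∂bdfg = dfg − bfg + bdg − bdf.
The 7×1 boundary matrix has rank 1 and Smith normal form diag(1).

Now H_k = ker ∂_k / im ∂_{k+1}, so:

  H_0: rank C_0 − rank ∂_1 = 9 − 8 = 1, and the invariant factors of ∂_1 are all 1, so H_0 = Z.
  H_1: rank ker ∂_1 − rank ∂_2 = (15 − 8) − 6 = 1, and the invariant factors of ∂_2 are all 1, so H_1 = Z.
  H_2: rank ker ∂_2 − rank ∂_3 = (7 − 6) − 1 = 0, and the invariant factors of ∂_3 are all 1, so H_2 = 0.
  H_3: rank ker ∂_3 − rank ∂_4 = (1 − 1) − 0 = 0, and there is no ∂_4, so H_3 = 0.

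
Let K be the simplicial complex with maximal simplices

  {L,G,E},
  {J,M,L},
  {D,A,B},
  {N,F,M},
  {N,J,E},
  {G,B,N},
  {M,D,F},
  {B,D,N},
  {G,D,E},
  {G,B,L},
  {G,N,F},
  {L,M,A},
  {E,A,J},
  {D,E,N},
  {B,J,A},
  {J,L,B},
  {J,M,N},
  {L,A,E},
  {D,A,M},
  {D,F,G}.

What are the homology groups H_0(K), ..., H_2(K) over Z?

H_0 = Z,  H_1 = Z × Z/2,  H_2 = 0.

Fix the vertex order A < B < D < E < F < G < J < L < M < N and write every simplex with vertices in increasing order. Then dim K = 2 and the simplices of K are:

  0-simplices (10): A, B, D, E, F, G, J, L, M, N
  1-simplices (30): AB, AD, AE, AJ, AL, AM, BD, BG, BJ, BL, BN, DE, DF, DG, DM, DN, EG, EJ, EL, EN, FG, FM, FN, GL, GN, JL, JM, JN, LM, MN
  2-simplices (20): ABD, ABJ, ADM, AEJ, AEL, ALM, BDN, BGL, BGN, BJL, DEG, DEN, DFG, DFM, EGL, EJN, FGN, FMN, JLM, JMN

so the chain groups are C_0 ≅ Z^10, C_1 ≅ Z^30, C_2 ≅ Z^20.

∂_1: C_1 → C_0 is given by ∂[p,q] = [q] − [p].
As a 10×30 matrix over Z this has rank 9, with invariant factors (1,1,1,1,1,1,1,1,1).

∂_2: C_2 → C_1 sends each 2-simplex [p,q,r] to [q,r] − [p,r] + [p,q]. For instance
  ∂AEJ = EJ − AJ + AE,
  ∂ALM = LM − AM + AL.
The resulting 30×20 matrix has rank 20, and its Smith normal form has invariant factors (1,1,1,1,1,1,1,1,1,1,1,1,1,1,1,1,1,1,1,2).

From H_k ≅ ker(∂_k) / im(∂_{k+1}) we obtain:

  H_0: rank C_0 − rank ∂_1 = 10 − 9 = 1, and the invariant factors of ∂_1 are all 1, so H_0 ≅ Z.
  H_1: rank ker ∂_1 − rank ∂_2 = (30 − 9) − 20 = 1, and ∂_2 has invariant factor 2 > 1, so H_1 ≅ Z × Z/2.
  H_2: rank ker ∂_2 − rank ∂_3 = (20 − 20) − 0 = 0, and there is no ∂_3, so H_2 ≅ 0.

As a check, the Euler characteristic is 10 − 30 + 20 = 0, which agrees with 1 − 1 + 0 = 0.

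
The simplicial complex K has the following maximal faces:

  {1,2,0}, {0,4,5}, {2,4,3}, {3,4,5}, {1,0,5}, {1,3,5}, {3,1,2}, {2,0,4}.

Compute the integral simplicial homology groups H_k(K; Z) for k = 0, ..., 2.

H_0 = Z,  H_1 = 0,  H_2 = Z.

We work with the vertex ordering 0 < 1 < 2 < 3 < 4 < 5. The simplices of K, each written with vertices in increasing order, are:

  0-simplices (6): [0], [1], [2], [3], [4], [5]
  1-simplices (12): [0,1], [0,2], [0,4], [0,5], [1,2], [1,3], [1,5], [2,3], [2,4], [3,4], [3,5], [4,5]
  2-simplices (8): [0,1,2], [0,1,5], [0,2,4], [0,4,5], [1,2,3], [1,3,5], [2,3,4], [3,4,5]

Hence C_0 ≅ Z^6, C_1 ≅ Z^12, C_2 ≅ Z^8.

∂_1: C_1 → C_0 maps an edge to its endpoints' difference, ∂[p,q] = q − p.
The 6×12 boundary matrix has rank 5 and Smith normal form diag(1,1,1,1,1).

∂_2: C_2 → C_1 maps a triangle to the signed sum of its edges. For instance
  ∂[1,2,3] = [2,3] − [1,3] + [1,2],
  ∂[0,1,5] = [1,5] − [0,5] + [0,1].
As a 12×8 matrix over Z this has rank 7, with invariant factors (1,1,1,1,1,1,1).

From H_k ≅ ker(∂_k) / im(∂_{k+1}) we obtain:

  H_0: rank C_0 − rank ∂_1 = 6 − 5 = 1, and the invariant factors of ∂_1 are all 1, so H_0 = Z.
  H_1: rank ker ∂_1 − rank ∂_2 = (12 − 5) − 7 = 0, and the invariant factors of ∂_2 are all 1, so H_1 = 0.
  H_2: rank ker ∂_2 − rank ∂_3 = (8 − 7) − 0 = 1, and there is no ∂_3, so H_2 = Z.

As a check, the Euler characteristic is 6 − 12 + 8 = 2, which agrees with 1 − 0 + 1 = 2.
(K is a triangulation of the 2-sphere S^2.)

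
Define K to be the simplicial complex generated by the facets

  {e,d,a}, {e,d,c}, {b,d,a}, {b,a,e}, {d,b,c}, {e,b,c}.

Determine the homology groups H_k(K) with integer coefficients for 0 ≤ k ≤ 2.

We work with the vertex ordering a < b < c < d < e. The simplices of K, each written with vertices in increasing order, are:

  0-simplices (5): a, b, c, d, e
  1-simplices (9): ab, ad, ae, bc, bd, be, cd, ce, de
  2-simplices (6): abd, abe, ade, bcd, bce, cde

so the chain groups are C_0 ≅ Z^5, C_1 ≅ Z^9, C_2 ≅ Z^6.

The boundary map ∂_1: C_1 → C_0 maps an edge to its endpoints' difference, ∂[p,q] = q − p.
As a 5×9 matrix over Z this has rank 4, with invariant factors (1,1,1,1).

The boundary map ∂_2: C_2 → C_1 maps a triangle to the signed sum of its edges. For instance
  ∂abd = bd − ad + ab,
  ∂ade = de − ae + ad.
This gives a 9×6 integer matrix of rank 5; reducing to Smith normal form yields diagonal entries (1,1,1,1,1).

From H_k ≅ ker(∂_k) / im(∂_{k+1}) we obtain:

  H_0: rank C_0 − rank ∂_1 = 5 − 4 = 1, and the invariant factors of ∂_1 are all 1, so H_0 ≅ Z.
  H_1: rank ker ∂_1 − rank ∂_2 = (9 − 4) − 5 = 0, and the invariant factors of ∂_2 are all 1, so H_1 ≅ 0.
  H_2: rank ker ∂_2 − rank ∂_3 = (6 − 5) − 0 = 1, and there is no ∂_3, so H_2 ≅ Z.

(K is a triangulation of the 2-sphere S^2.)

H_0 ≅ Z,  H_1 = 0,  H_2 ≅ Z.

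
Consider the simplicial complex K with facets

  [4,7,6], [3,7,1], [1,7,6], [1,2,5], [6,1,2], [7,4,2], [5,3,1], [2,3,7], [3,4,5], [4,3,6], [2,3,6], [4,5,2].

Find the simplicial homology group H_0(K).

H_0 = Z.

Take the total order 1 < 2 < 3 < 4 < 5 < 6 < 7 on the vertex set. Then K (dimension 2) consists of the simplices:

  0-simplices (7): [1], [2], [3], [4], [5], [6], [7]
  1-simplices (18): [1,2], [1,3], [1,5], [1,6], [1,7], [2,3], [2,4], [2,5], [2,6], [2,7], [3,4], [3,5], [3,6], [3,7], [4,5], [4,6], [4,7], [6,7]
  2-simplices (12): [1,2,5], [1,2,6], [1,3,5], [1,3,7], [1,6,7], [2,3,6], [2,3,7], [2,4,5], [2,4,7], [3,4,5], [3,4,6], [4,6,7]

so the chain groups are C_0 ≅ Z^7, C_1 ≅ Z^18, C_2 ≅ Z^12.

The boundary map ∂_1: C_1 → C_0 is given by ∂[p,q] = [q] − [p]. For instance
  ∂[4,6] = [6] − [4].
The 7×18 boundary matrix has rank 6 and Smith normal form diag(1,1,1,1,1,1).

Boundary ∂_2: C_2 → C_1 sends each 2-simplex [p,q,r] to [q,r] − [p,r] + [p,q]. For instance
  ∂[1,3,7] = [3,7] − [1,7] + [1,3],
  ∂[3,4,5] = [4,5] − [3,5] + [3,4].
This gives a 18×12 integer matrix of rank 12; reducing to Smith normal form yields diagonal entries (1,1,1,1,1,1,1,1,1,1,1,2).

Computing H_k = (kernel of ∂_k) / (image of ∂_{k+1}):

  H_0: rank C_0 − rank ∂_1 = 7 − 6 = 1, and the invariant factors of ∂_1 are all 1, so H_0 ≅ Z.

(K is a triangulation of the real projective plane RP^2.)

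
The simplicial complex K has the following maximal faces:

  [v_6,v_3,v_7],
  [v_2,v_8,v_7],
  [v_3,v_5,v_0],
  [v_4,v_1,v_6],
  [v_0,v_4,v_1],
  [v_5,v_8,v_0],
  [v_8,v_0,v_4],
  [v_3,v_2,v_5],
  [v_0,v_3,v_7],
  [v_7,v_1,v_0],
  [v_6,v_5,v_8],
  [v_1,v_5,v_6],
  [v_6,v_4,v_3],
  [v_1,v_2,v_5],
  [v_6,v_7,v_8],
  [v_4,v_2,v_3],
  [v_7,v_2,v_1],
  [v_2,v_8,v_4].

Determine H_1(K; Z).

H_1 ≅ Z^2.

Fix the vertex order v_0 < v_1 < v_2 < v_3 < v_4 < v_5 < v_6 < v_7 < v_8 and write every simplex with vertices in increasing order. Then dim K = 2 and the simplices of K are:

  0-simplices (9): [v_0], [v_1], [v_2], [v_3], [v_4], [v_5], [v_6], [v_7], [v_8]
  1-simplices (27): (27 of them)
  2-simplices (18): (18 of them)

Hence C_0 ≅ Z^9, C_1 ≅ Z^27, C_2 ≅ Z^18.

Boundary ∂_1: C_1 → C_0 is given by ∂[p,q] = [q] − [p]. For instance
  ∂[v_4,v_6] = [v_6] − [v_4].
The resulting 9×27 matrix has rank 8, and its Smith normal form has invariant factors (1,1,1,1,1,1,1,1).

Boundary ∂_2: C_2 → C_1 maps a triangle to the signed sum of its edges. For instance
  ∂[v_2,v_7,v_8] = [v_7,v_8] − [v_2,v_8] + [v_2,v_7],
  ∂[v_0,v_3,v_5] = [v_3,v_5] − [v_0,v_5] + [v_0,v_3].
This gives a 27×18 integer matrix of rank 17; reducing to Smith normal form yields diagonal entries (1,1,1,1,1,1,1,1,1,1,1,1,1,1,1,1,1).

From H_k ≅ ker(∂_k) / im(∂_{k+1}) we obtain:

  H_1: rank ker ∂_1 − rank ∂_2 = (27 − 8) − 17 = 2, and the invariant factors of ∂_2 are all 1, so H_1 ≅ Z^2.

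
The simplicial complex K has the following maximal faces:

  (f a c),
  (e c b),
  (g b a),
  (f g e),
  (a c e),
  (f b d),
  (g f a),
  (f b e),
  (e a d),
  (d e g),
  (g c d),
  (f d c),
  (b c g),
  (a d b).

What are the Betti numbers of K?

b_0 = 1, b_1 = 2, b_2 = 1.

We work with the vertex ordering a < b < c < d < e < f < g. The simplices of K, each written with vertices in increasing order, are:

  0-simplices (7): a, b, c, d, e, f, g
  1-simplices (21): ab, ac, ad, ae, af, ag, bc, bd, be, bf, bg, cd, ce, cf, cg, de, df, dg, ef, eg, fg
  2-simplices (14): abd, abg, ace, acf, ade, afg, bce, bcg, bdf, bef, cdf, cdg, deg, efg

giving chain groups C_0 ≅ Z^7, C_1 ≅ Z^21, C_2 ≅ Z^14.

∂_1: C_1 → C_0 sends each edge [p,q] (with p < q) to q − p. For instance
  ∂eg = g − e.
The resulting 7×21 matrix has rank 6, and its Smith normal form has invariant factors (1,1,1,1,1,1).

The boundary map ∂_2: C_2 → C_1 acts by ∂[p,q,r] = [q,r] − [p,r] + [p,q]. For instance
  ∂abd = bd − ad + ab,
  ∂afg = fg − ag + af.
The resulting 21×14 matrix has rank 13, and its Smith normal form has invariant factors (1,1,1,1,1,1,1,1,1,1,1,1,1).

From H_k ≅ ker(∂_k) / im(∂_{k+1}) we obtain:

  H_0: rank C_0 − rank ∂_1 = 7 − 6 = 1, and the invariant factors of ∂_1 are all 1, so H_0 ≅ Z.
  H_1: rank ker ∂_1 − rank ∂_2 = (21 − 6) − 13 = 2, and the invariant factors of ∂_2 are all 1, so H_1 ≅ Z^2.
  H_2: rank ker ∂_2 − rank ∂_3 = (14 − 13) − 0 = 1, and there is no ∂_3, so H_2 ≅ Z.

Hence the Betti numbers are b_0 = 1, b_1 = 2, b_2 = 1.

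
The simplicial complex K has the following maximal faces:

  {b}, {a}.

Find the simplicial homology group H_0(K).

H_0 = Z^2.

We work with the vertex ordering a < b. The simplices of K, each written with vertices in increasing order, are:

  0-simplices (2): a, b

so the chain groups are C_0 ≅ Z^2.

Computing H_k = (kernel of ∂_k) / (image of ∂_{k+1}):

  H_0: rank C_0 − rank ∂_1 = 2 − 0 = 2, and there is no ∂_1, so H_0 = Z^2.

(K is a triangulation of a set of 2 points.)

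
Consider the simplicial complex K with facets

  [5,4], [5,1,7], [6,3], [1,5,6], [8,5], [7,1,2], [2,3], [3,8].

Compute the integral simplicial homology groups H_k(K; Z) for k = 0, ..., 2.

H_0 ≅ Z,  H_1 ≅ Z^2,  H_2 = 0.

We work with the vertex ordering 1 < 2 < 3 < 4 < 5 < 6 < 7 < 8. The simplices of K, each written with vertices in increasing order, are:

  0-simplices (8): [1], [2], [3], [4], [5], [6], [7], [8]
  1-simplices (12): [1,2], [1,5], [1,6], [1,7], [2,3], [2,7], [3,6], [3,8], [4,5], [5,6], [5,7], [5,8]
  2-simplices (3): [1,2,7], [1,5,6], [1,5,7]

giving chain groups C_0 ≅ Z^8, C_1 ≅ Z^12, C_2 ≅ Z^3.

Boundary ∂_1: C_1 → C_0 maps an edge to its endpoints' difference, ∂[p,q] = q − p. For instance
  ∂[5,6] = [6] − [5].
As a 8×12 matrix over Z this has rank 7, with invariant factors (1,1,1,1,1,1,1).

∂_2: C_2 → C_1 acts by ∂[p,q,r] = [q,r] − [p,r] + [p,q]. For instance
  ∂[1,5,6] = [5,6] − [1,6] + [1,5],
  ∂[1,5,7] = [5,7] − [1,7] + [1,5].
The resulting 12×3 matrix has rank 3, and its Smith normal form has invariant factors (1,1,1).

From H_k ≅ ker(∂_k) / im(∂_{k+1}) we obtain:

  H_0: rank C_0 − rank ∂_1 = 8 − 7 = 1, and the invariant factors of ∂_1 are all 1, so H_0 = Z.
  H_1: rank ker ∂_1 − rank ∂_2 = (12 − 7) − 3 = 2, and the invariant factors of ∂_2 are all 1, so H_1 = Z^2.
  H_2: rank ker ∂_2 − rank ∂_3 = (3 − 3) − 0 = 0, and there is no ∂_3, so H_2 = 0.

As a check, the Euler characteristic is 8 − 12 + 3 = -1, which agrees with 1 − 2 + 0 = -1.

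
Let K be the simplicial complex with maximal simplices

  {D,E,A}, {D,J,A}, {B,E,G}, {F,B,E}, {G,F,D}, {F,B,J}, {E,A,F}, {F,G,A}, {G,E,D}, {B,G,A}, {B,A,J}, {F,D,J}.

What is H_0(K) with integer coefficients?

H_0 ≅ Z.

Order the vertices as A < B < D < E < F < G < J. Listing each simplex with vertices in this order, K has dimension 2 with simplices:

  0-simplices (7): A, B, D, E, F, G, J
  1-simplices (18): AB, AD, AE, AF, AG, AJ, BE, BF, BG, BJ, DE, DF, DG, DJ, EF, EG, FG, FJ
  2-simplices (12): ABG, ABJ, ADE, ADJ, AEF, AFG, BEF, BEG, BFJ, DEG, DFG, DFJ

so the chain groups are C_0 ≅ Z^7, C_1 ≅ Z^18, C_2 ≅ Z^12.

Boundary ∂_1: C_1 → C_0 is given by ∂[p,q] = [q] − [p]. For instance
  ∂DJ = J − D.
The resulting 7×18 matrix has rank 6, and its Smith normal form has invariant factors (1,1,1,1,1,1).

Boundary ∂_2: C_2 → C_1 acts by ∂[p,q,r] = [q,r] − [p,r] + [p,q]. For instance
  ∂DFJ = FJ − DJ + DF,
  ∂AFG = FG − AG + AF.
As a 18×12 matrix over Z this has rank 12, with invariant factors (1,1,1,1,1,1,1,1,1,1,1,2).

Reading off H_k = ker ∂_k / im ∂_{k+1}:

  H_0: rank C_0 − rank ∂_1 = 7 − 6 = 1, and the invariant factors of ∂_1 are all 1, so H_0 = Z.

(K is a triangulation of the real projective plane RP^2.)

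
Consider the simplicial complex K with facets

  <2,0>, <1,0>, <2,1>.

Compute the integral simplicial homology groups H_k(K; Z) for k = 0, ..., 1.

H_0 ≅ Z,  H_1 ≅ Z.

Order the vertices as 0 < 1 < 2. Listing each simplex with vertices in this order, K has dimension 1 with simplices:

  0-simplices (3): [0], [1], [2]
  1-simplices (3): [0,1], [0,2], [1,2]

so the chain groups are C_0 ≅ Z^3, C_1 ≅ Z^3.

The boundary map ∂_1: C_1 → C_0 sends each edge [p,q] (with p < q) to q − p.
The 3×3 boundary matrix has rank 2 and Smith normal form diag(1,1).

Reading off H_k = ker ∂_k / im ∂_{k+1}:

  H_0: rank C_0 − rank ∂_1 = 3 − 2 = 1, and the invariant factors of ∂_1 are all 1, so H_0 = Z.
  H_1: rank ker ∂_1 − rank ∂_2 = (3 − 2) − 0 = 1, and there is no ∂_2, so H_1 = Z.

(K is a triangulation of the circle S^1.)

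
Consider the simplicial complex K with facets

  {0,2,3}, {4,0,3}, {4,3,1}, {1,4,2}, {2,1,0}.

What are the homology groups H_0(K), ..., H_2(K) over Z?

H_0 ≅ Z,  H_1 ≅ Z,  H_2 = 0.

Take the total order 0 < 1 < 2 < 3 < 4 on the vertex set. Then K (dimension 2) consists of the simplices:

  0-simplices (5): [0], [1], [2], [3], [4]
  1-simplices (10): [0,1], [0,2], [0,3], [0,4], [1,2], [1,3], [1,4], [2,3], [2,4], [3,4]
  2-simplices (5): [0,1,2], [0,2,3], [0,3,4], [1,2,4], [1,3,4]

giving chain groups C_0 ≅ Z^5, C_1 ≅ Z^10, C_2 ≅ Z^5.

Boundary ∂_1: C_1 → C_0 is given by ∂[p,q] = [q] − [p].
As a 5×10 matrix over Z this has rank 4, with invariant factors (1,1,1,1).

Boundary ∂_2: C_2 → C_1 sends each 2-simplex [p,q,r] to [q,r] − [p,r] + [p,q]. For instance
  ∂[0,2,3] = [2,3] − [0,3] + [0,2],
  ∂[0,1,2] = [1,2] − [0,2] + [0,1].
As a 10×5 matrix over Z this has rank 5, with invariant factors (1,1,1,1,1).

Computing H_k = (kernel of ∂_k) / (image of ∂_{k+1}):

  H_0: rank C_0 − rank ∂_1 = 5 − 4 = 1, and the invariant factors of ∂_1 are all 1, so H_0 ≅ Z.
  H_1: rank ker ∂_1 − rank ∂_2 = (10 − 4) − 5 = 1, and the invariant factors of ∂_2 are all 1, so H_1 ≅ Z.
  H_2: rank ker ∂_2 − rank ∂_3 = (5 − 5) − 0 = 0, and there is no ∂_3, so H_2 ≅ 0.

(K is a triangulation of the Möbius band.)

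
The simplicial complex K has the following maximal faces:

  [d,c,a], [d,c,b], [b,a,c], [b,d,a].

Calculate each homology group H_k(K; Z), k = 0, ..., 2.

Take the total order a < b < c < d on the vertex set. Then K (dimension 2) consists of the simplices:

  0-simplices (4): a, b, c, d
  1-simplices (6): ab, ac, ad, bc, bd, cd
  2-simplices (4): abc, abd, acd, bcd

giving chain groups C_0 ≅ Z^4, C_1 ≅ Z^6, C_2 ≅ Z^4.

The boundary map ∂_1: C_1 → C_0 maps an edge to its endpoints' difference, ∂[p,q] = q − p.
The resulting 4×6 matrix has rank 3, and its Smith normal form has invariant factors (1,1,1).

∂_2: C_2 → C_1 acts by ∂[p,q,r] = [q,r] − [p,r] + [p,q]. For instance
  ∂bcd = cd − bd + bc,
  ∂acd = cd − ad + ac.
The resulting 6×4 matrix has rank 3, and its Smith normal form has invariant factors (1,1,1).

Now H_k = ker ∂_k / im ∂_{k+1}, so:

  H_0: rank C_0 − rank ∂_1 = 4 − 3 = 1, and the invariant factors of ∂_1 are all 1, so H_0 = Z.
  H_1: rank ker ∂_1 − rank ∂_2 = (6 − 3) − 3 = 0, and the invariant factors of ∂_2 are all 1, so H_1 = 0.
  H_2: rank ker ∂_2 − rank ∂_3 = (4 − 3) − 0 = 1, and there is no ∂_3, so H_2 = Z.

As a check, the Euler characteristic is 4 − 6 + 4 = 2, which agrees with 1 − 0 + 1 = 2.
(K is a triangulation of the 2-sphere S^2.)

H_0 ≅ Z,  H_1 = 0,  H_2 ≅ Z.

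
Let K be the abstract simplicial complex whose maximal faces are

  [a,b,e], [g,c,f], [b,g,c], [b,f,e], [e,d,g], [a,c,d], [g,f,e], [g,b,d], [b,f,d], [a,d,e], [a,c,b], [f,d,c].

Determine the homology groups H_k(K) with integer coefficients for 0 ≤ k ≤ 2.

K has 7 vertices, 18 edges, 12 triangles.
rank ∂_0 = 0, rank ∂_1 = 6 ⇒ b_0 = 7 − 0 − 6 = 1; all invariant factors of ∂_1 are 1 so no torsion. So H_0 ≅ Z.
rank ∂_1 = 6, rank ∂_2 = 12 ⇒ b_1 = 18 − 6 − 12 = 0; ∂_2 has invariant factor(s) [2] giving torsion. So H_1 ≅ Z/2.
rank ∂_2 = 12, rank ∂_3 = 0 ⇒ b_2 = 12 − 12 − 0 = 0. So H_2 ≅ 0.

H_0 = Z,  H_1 = Z/2,  H_2 = 0.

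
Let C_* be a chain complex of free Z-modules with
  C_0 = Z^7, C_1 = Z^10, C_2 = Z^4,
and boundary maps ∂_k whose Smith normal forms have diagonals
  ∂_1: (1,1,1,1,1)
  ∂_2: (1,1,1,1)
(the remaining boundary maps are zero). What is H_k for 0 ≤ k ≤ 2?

H_0 ≅ Z^2,  H_1 ≅ Z,  H_2 = 0.

H_0: b_0 = 7 − 0 − 5 = 2; torsion from ∂_1 factors > 1: none. So H_0 ≅ Z^2.
H_1: b_1 = 10 − 5 − 4 = 1; torsion from ∂_2 factors > 1: none. So H_1 ≅ Z.
H_2: b_2 = 4 − 4 − 0 = 0; torsion from ∂_3 factors > 1: none. So H_2 ≅ 0.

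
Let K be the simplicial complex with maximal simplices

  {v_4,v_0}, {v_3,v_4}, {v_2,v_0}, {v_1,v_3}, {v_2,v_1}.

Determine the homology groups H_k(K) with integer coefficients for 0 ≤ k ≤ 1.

H_0 = Z,  H_1 = Z.

Order the vertices as v_0 < v_1 < v_2 < v_3 < v_4. Listing each simplex with vertices in this order, K has dimension 1 with simplices:

  0-simplices (5): [v_0], [v_1], [v_2], [v_3], [v_4]
  1-simplices (5): [v_0,v_2], [v_0,v_4], [v_1,v_2], [v_1,v_3], [v_3,v_4]

so the chain groups are C_0 ≅ Z^5, C_1 ≅ Z^5.

Boundary ∂_1: C_1 → C_0 is given by ∂[p,q] = [q] − [p].
As a 5×5 matrix over Z this has rank 4, with invariant factors (1,1,1,1).

Now H_k = ker ∂_k / im ∂_{k+1}, so:

  H_0: rank C_0 − rank ∂_1 = 5 − 4 = 1, and the invariant factors of ∂_1 are all 1, so H_0 = Z.
  H_1: rank ker ∂_1 − rank ∂_2 = (5 − 4) − 0 = 1, and there is no ∂_2, so H_1 = Z.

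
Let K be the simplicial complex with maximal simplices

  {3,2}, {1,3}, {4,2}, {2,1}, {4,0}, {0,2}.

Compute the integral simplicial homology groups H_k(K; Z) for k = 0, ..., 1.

H_0 ≅ Z,  H_1 ≅ Z^2.

We work with the vertex ordering 0 < 1 < 2 < 3 < 4. The simplices of K, each written with vertices in increasing order, are:

  0-simplices (5): [0], [1], [2], [3], [4]
  1-simplices (6): [0,2], [0,4], [1,2], [1,3], [2,3], [2,4]

so the chain groups are C_0 ≅ Z^5, C_1 ≅ Z^6.

The boundary map ∂_1: C_1 → C_0 is given by ∂[p,q] = [q] − [p].
The resulting 5×6 matrix has rank 4, and its Smith normal form has invariant factors (1,1,1,1).

Computing H_k = (kernel of ∂_k) / (image of ∂_{k+1}):

  H_0: rank C_0 − rank ∂_1 = 5 − 4 = 1, and the invariant factors of ∂_1 are all 1, so H_0 ≅ Z.
  H_1: rank ker ∂_1 − rank ∂_2 = (6 − 4) − 0 = 2, and there is no ∂_2, so H_1 ≅ Z^2.

As a check, the Euler characteristic is 5 − 6 = -1, which agrees with 1 − 2 = -1.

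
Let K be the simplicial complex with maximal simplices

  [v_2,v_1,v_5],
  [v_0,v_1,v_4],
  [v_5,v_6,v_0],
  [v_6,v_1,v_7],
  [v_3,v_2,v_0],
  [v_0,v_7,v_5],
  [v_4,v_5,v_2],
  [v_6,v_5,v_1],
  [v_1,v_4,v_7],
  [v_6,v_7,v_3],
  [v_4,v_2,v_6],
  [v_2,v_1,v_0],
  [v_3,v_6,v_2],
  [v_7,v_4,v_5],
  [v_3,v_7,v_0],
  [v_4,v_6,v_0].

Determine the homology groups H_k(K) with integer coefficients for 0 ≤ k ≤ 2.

Order the vertices as v_0 < v_1 < v_2 < v_3 < v_4 < v_5 < v_6 < v_7. Listing each simplex with vertices in this order, K has dimension 2 with simplices:

  0-simplices (8): [v_0], [v_1], [v_2], [v_3], [v_4], [v_5], [v_6], [v_7]
  1-simplices (24): (24 of them)
  2-simplices (16): (16 of them)

so the chain groups are C_0 ≅ Z^8, C_1 ≅ Z^24, C_2 ≅ Z^16.

Boundary ∂_1: C_1 → C_0 is given by ∂[p,q] = [q] − [p]. For instance
  ∂[v_2,v_5] = [v_5] − [v_2].
This gives a 8×24 integer matrix of rank 7; reducing to Smith normal form yields diagonal entries (1,1,1,1,1,1,1).

Boundary ∂_2: C_2 → C_1 acts by ∂[p,q,r] = [q,r] − [p,r] + [p,q]. For instance
  ∂[v_0,v_5,v_6] = [v_5,v_6] − [v_0,v_6] + [v_0,v_5],
  ∂[v_0,v_4,v_6] = [v_4,v_6] − [v_0,v_6] + [v_0,v_4].
The resulting 24×16 matrix has rank 15, and its Smith normal form has invariant factors (1,1,1,1,1,1,1,1,1,1,1,1,1,1,1).

Computing H_k = (kernel of ∂_k) / (image of ∂_{k+1}):

  H_0: rank C_0 − rank ∂_1 = 8 − 7 = 1, and the invariant factors of ∂_1 are all 1, so H_0 = Z.
  H_1: rank ker ∂_1 − rank ∂_2 = (24 − 7) − 15 = 2, and the invariant factors of ∂_2 are all 1, so H_1 = Z^2.
  H_2: rank ker ∂_2 − rank ∂_3 = (16 − 15) − 0 = 1, and there is no ∂_3, so H_2 = Z.

As a check, the Euler characteristic is 8 − 24 + 16 = 0, which agrees with 1 − 2 + 1 = 0.
(K is a triangulation of the torus T^2.)

H_0 ≅ Z,  H_1 ≅ Z^2,  H_2 ≅ Z.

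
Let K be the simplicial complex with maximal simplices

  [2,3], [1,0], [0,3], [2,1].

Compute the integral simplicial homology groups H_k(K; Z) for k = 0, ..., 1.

Fix the vertex order 0 < 1 < 2 < 3 and write every simplex with vertices in increasing order. Then dim K = 1 and the simplices of K are:

  0-simplices (4): [0], [1], [2], [3]
  1-simplices (4): [0,1], [0,3], [1,2], [2,3]

so the chain groups are C_0 ≅ Z^4, C_1 ≅ Z^4.

∂_1: C_1 → C_0 is given by ∂[p,q] = [q] − [p]. For instance
  ∂[2,3] = [3] − [2].
As a 4×4 matrix over Z this has rank 3, with invariant factors (1,1,1).

Reading off H_k = ker ∂_k / im ∂_{k+1}:

  H_0: rank C_0 − rank ∂_1 = 4 − 3 = 1, and the invariant factors of ∂_1 are all 1, so H_0 = Z.
  H_1: rank ker ∂_1 − rank ∂_2 = (4 − 3) − 0 = 1, and there is no ∂_2, so H_1 = Z.

H_0 ≅ Z,  H_1 ≅ Z.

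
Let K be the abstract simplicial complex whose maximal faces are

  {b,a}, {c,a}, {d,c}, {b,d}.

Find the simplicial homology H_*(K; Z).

H_0 = Z,  H_1 = Z.

K has 4 vertices, 4 edges.
rank ∂_0 = 0, rank ∂_1 = 3 ⇒ b_0 = 4 − 0 − 3 = 1; all invariant factors of ∂_1 are 1 so no torsion. So H_0 ≅ Z.
rank ∂_1 = 3, rank ∂_2 = 0 ⇒ b_1 = 4 − 3 − 0 = 1. So H_1 ≅ Z.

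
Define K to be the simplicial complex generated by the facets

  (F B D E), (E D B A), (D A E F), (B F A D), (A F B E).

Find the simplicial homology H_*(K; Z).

K has 5 vertices, 10 edges, 10 triangles, 5 3-simplices.
rank ∂_0 = 0, rank ∂_1 = 4 ⇒ b_0 = 5 − 0 − 4 = 1; all invariant factors of ∂_1 are 1 so no torsion. So H_0 = Z.
rank ∂_1 = 4, rank ∂_2 = 6 ⇒ b_1 = 10 − 4 − 6 = 0; all invariant factors of ∂_2 are 1 so no torsion. So H_1 = 0.
rank ∂_2 = 6, rank ∂_3 = 4 ⇒ b_2 = 10 − 6 − 4 = 0; all invariant factors of ∂_3 are 1 so no torsion. So H_2 = 0.
rank ∂_3 = 4, rank ∂_4 = 0 ⇒ b_3 = 5 − 4 − 0 = 1. So H_3 = Z.

H_0 ≅ Z,  H_1 = 0,  H_2 = 0,  H_3 ≅ Z.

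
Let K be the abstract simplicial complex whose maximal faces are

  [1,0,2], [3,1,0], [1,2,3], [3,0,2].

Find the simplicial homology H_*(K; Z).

Take the total order 0 < 1 < 2 < 3 on the vertex set. Then K (dimension 2) consists of the simplices:

  0-simplices (4): [0], [1], [2], [3]
  1-simplices (6): [0,1], [0,2], [0,3], [1,2], [1,3], [2,3]
  2-simplices (4): [0,1,2], [0,1,3], [0,2,3], [1,2,3]

Hence C_0 ≅ Z^4, C_1 ≅ Z^6, C_2 ≅ Z^4.

∂_1: C_1 → C_0 is given by ∂[p,q] = [q] − [p].
This gives a 4×6 integer matrix of rank 3; reducing to Smith normal form yields diagonal entries (1,1,1).

Boundary ∂_2: C_2 → C_1 sends each 2-simplex [p,q,r] to [q,r] − [p,r] + [p,q]. For instance
  ∂[1,2,3] = [2,3] − [1,3] + [1,2],
  ∂[0,2,3] = [2,3] − [0,3] + [0,2].
The resulting 6×4 matrix has rank 3, and its Smith normal form has invariant factors (1,1,1).

From H_k ≅ ker(∂_k) / im(∂_{k+1}) we obtain:

  H_0: rank C_0 − rank ∂_1 = 4 − 3 = 1, and the invariant factors of ∂_1 are all 1, so H_0 = Z.
  H_1: rank ker ∂_1 − rank ∂_2 = (6 − 3) − 3 = 0, and the invariant factors of ∂_2 are all 1, so H_1 = 0.
  H_2: rank ker ∂_2 − rank ∂_3 = (4 − 3) − 0 = 1, and there is no ∂_3, so H_2 = Z.

As a check, the Euler characteristic is 4 − 6 + 4 = 2, which agrees with 1 − 0 + 1 = 2.

H_0 ≅ Z,  H_1 = 0,  H_2 ≅ Z.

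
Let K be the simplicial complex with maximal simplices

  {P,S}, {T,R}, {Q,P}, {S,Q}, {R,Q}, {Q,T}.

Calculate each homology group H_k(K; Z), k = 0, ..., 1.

H_0 ≅ Z,  H_1 ≅ Z^2.

Order the vertices as P < Q < R < S < T. Listing each simplex with vertices in this order, K has dimension 1 with simplices:

  0-simplices (5): P, Q, R, S, T
  1-simplices (6): PQ, PS, QR, QS, QT, RT

so the chain groups are C_0 ≅ Z^5, C_1 ≅ Z^6.

The boundary map ∂_1: C_1 → C_0 sends each edge [p,q] (with p < q) to q − p.
This gives a 5×6 integer matrix of rank 4; reducing to Smith normal form yields diagonal entries (1,1,1,1).

Reading off H_k = ker ∂_k / im ∂_{k+1}:

  H_0: rank C_0 − rank ∂_1 = 5 − 4 = 1, and the invariant factors of ∂_1 are all 1, so H_0 ≅ Z.
  H_1: rank ker ∂_1 − rank ∂_2 = (6 − 4) − 0 = 2, and there is no ∂_2, so H_1 ≅ Z^2.

As a check, the Euler characteristic is 5 − 6 = -1, which agrees with 1 − 2 = -1.
(K is a triangulation of a wedge of 2 circles.)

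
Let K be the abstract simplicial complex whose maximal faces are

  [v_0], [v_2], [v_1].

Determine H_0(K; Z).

H_0 ≅ Z^3.

K has 3 vertices.
rank ∂_0 = 0, rank ∂_1 = 0 ⇒ b_0 = 3 − 0 − 0 = 3. So H_0 ≅ Z^3.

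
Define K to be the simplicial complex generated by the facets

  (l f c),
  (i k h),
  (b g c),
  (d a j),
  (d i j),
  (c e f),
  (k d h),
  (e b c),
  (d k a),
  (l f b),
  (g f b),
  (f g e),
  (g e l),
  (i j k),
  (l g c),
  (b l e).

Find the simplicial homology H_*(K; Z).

H_0 ≅ Z^2,  H_1 ≅ Z ⊕ Z/2,  H_2 = 0.

Take the total order a < b < c < d < e < f < g < h < i < j < k < l on the vertex set. Then K (dimension 2) consists of the simplices:

  0-simplices (12): a, b, c, d, e, f, g, h, i, j, k, l
  1-simplices (27): ad, aj, ak, bc, be, bf, bg, bl, ce, cf, cg, cl, dh, di, dj, dk, ef, eg, el, fg, fl, gl, hi, hk, ij, ik, jk
  2-simplices (16): adj, adk, bce, bcg, bel, bfg, bfl, cef, cfl, cgl, dhk, dij, efg, egl, hik, ijk

giving chain groups C_0 ≅ Z^12, C_1 ≅ Z^27, C_2 ≅ Z^16.

The boundary map ∂_1: C_1 → C_0 is given by ∂[p,q] = [q] − [p]. For instance
  ∂di = i − d.
As a 12×27 matrix over Z this has rank 10, with invariant factors (1,1,1,1,1,1,1,1,1,1).

Boundary ∂_2: C_2 → C_1 maps a triangle to the signed sum of its edges. For instance
  ∂bfl = fl − bl + bf,
  ∂cfl = fl − cl + cf.
As a 27×16 matrix over Z this has rank 16, with invariant factors (1,1,1,1,1,1,1,1,1,1,1,1,1,1,1,2).

From H_k ≅ ker(∂_k) / im(∂_{k+1}) we obtain:

  H_0: rank C_0 − rank ∂_1 = 12 − 10 = 2, and the invariant factors of ∂_1 are all 1, so H_0 ≅ Z^2.
  H_1: rank ker ∂_1 − rank ∂_2 = (27 − 10) − 16 = 1, and ∂_2 has invariant factor 2 > 1, so H_1 ≅ Z ⊕ Z/2.
  H_2: rank ker ∂_2 − rank ∂_3 = (16 − 16) − 0 = 0, and there is no ∂_3, so H_2 ≅ 0.

As a check, the Euler characteristic is 12 − 27 + 16 = 1, which agrees with 2 − 1 + 0 = 1.
(K is a triangulation of the disjoint union of the real projective plane RP^2 and the cylinder S^1 x I.)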